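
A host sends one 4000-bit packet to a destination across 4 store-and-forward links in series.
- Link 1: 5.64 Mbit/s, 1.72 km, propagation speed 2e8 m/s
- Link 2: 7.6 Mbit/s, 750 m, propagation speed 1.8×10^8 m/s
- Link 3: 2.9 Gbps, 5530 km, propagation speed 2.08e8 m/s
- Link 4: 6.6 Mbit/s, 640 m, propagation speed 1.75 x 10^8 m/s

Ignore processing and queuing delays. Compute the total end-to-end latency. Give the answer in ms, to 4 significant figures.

Transmission delays (L/R per hop): 0.70922, 0.526316, 0.00137931, 0.606061 ms; sum = 1.84298 ms.
Propagation delays (d/s per hop): 0.0086, 0.00416667, 26.5865, 0.00365714 ms; sum = 26.603 ms.
End-to-end = 28.45 ms.

28.45 ms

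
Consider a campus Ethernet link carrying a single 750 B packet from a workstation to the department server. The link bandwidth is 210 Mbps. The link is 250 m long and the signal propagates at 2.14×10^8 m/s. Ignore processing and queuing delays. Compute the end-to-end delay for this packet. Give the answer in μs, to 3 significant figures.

L = 750 × 8 = 6000 bits.
Transmission delay = L/R = 6000 / 210000000 = 28.5714 μs.
Propagation delay = d/s = 250 m / 214000000 m/s = 1.16822 μs.
Total = 29.7 μs.

29.7 μs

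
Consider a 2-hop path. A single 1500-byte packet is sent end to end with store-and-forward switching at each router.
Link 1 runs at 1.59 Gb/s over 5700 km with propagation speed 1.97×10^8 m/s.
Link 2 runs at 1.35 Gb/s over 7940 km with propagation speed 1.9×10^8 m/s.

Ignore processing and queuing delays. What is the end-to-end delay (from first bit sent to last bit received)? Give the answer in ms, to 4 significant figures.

L = 1500 × 8 = 12000 bits.
Transmission delays (L/R per hop): 0.00754717, 0.00888889 ms; sum = 0.0164361 ms.
Propagation delays (d/s per hop): 28.934, 41.7895 ms; sum = 70.7235 ms.
End-to-end = 70.74 ms.

70.74 ms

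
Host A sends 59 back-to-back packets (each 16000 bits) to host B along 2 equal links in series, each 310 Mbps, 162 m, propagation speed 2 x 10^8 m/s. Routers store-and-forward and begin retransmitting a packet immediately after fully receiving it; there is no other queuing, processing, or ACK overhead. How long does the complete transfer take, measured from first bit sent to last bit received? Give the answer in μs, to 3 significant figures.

3100 μs

Per-hop transmission t_tx = L/R = 16000/310000000 = 51.6129 μs.
Per-hop propagation t_prop = 162/200000000 = 0.81 μs.
Pipeline fill: first packet needs 2·t_tx to clear all hops; remaining 58 packets each add one t_tx.
Total = (2+59-1)·t_tx + 2·t_prop = 60·51.6129 + 2·0.81 = 3100 μs.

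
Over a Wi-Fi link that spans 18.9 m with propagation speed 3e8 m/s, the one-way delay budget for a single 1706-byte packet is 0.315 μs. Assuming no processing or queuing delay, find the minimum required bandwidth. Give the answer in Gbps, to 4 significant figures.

54.16 Gbps

L = 13648 bits.
Propagation delay = 18.9 / 300000000 = 0.063 μs.
Transmission budget = 0.315 − 0.063 = 0.252 μs.
R ≥ L / t_tx = 13648 bits / 2.52e-07 s = 54.16 Gbps.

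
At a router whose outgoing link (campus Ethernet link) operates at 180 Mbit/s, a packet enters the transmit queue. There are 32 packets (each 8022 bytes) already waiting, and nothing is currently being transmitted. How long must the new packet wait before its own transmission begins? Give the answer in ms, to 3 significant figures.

Each queued packet: L/R = 64176/180000000 = 0.356533 ms.
32 queued → 11.4091 ms.
Queuing delay = 11.4 ms.

11.4 ms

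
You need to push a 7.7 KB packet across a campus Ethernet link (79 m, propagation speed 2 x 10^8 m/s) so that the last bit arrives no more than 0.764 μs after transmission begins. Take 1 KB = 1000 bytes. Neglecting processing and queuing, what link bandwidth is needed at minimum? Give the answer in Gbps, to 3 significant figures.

L = 61600 bits.
Propagation delay = 79 / 200000000 = 0.395 μs.
Transmission budget = 0.764 − 0.395 = 0.369 μs.
R ≥ L / t_tx = 61600 bits / 3.69e-07 s = 167 Gbps.

167 Gbps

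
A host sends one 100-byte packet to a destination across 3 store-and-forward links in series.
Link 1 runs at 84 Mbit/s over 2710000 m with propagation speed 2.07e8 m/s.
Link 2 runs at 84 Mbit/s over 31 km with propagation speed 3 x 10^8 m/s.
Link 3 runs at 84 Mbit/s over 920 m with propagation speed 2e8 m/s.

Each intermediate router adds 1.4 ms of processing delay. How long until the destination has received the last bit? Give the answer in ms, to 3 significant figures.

16.0 ms

L = 100 × 8 = 800 bits.
Transmission delay per hop = L/R = 800/84000000 = 0.00952381 ms; 3 hops → 0.0285714 ms.
Propagation delays (d/s per hop): 13.0918, 0.103333, 0.0046 ms; sum = 13.1997 ms.
Processing at 2 router(s): 2 × 1.4 ms = 2.8 ms.
End-to-end = 16.0 ms.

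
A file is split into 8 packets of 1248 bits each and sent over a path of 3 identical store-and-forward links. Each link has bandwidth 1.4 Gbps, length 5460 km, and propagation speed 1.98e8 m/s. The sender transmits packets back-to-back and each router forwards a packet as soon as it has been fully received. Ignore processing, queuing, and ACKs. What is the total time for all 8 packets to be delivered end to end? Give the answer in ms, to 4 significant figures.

Per-hop transmission t_tx = L/R = 1248/1400000000 = 0.000891429 ms.
Per-hop propagation t_prop = 5460000/198000000 = 27.5758 ms.
Pipeline fill: first packet needs 3·t_tx to clear all hops; remaining 7 packets each add one t_tx.
Total = (3+8-1)·t_tx + 3·t_prop = 10·0.000891429 + 3·27.5758 = 82.74 ms.

82.74 ms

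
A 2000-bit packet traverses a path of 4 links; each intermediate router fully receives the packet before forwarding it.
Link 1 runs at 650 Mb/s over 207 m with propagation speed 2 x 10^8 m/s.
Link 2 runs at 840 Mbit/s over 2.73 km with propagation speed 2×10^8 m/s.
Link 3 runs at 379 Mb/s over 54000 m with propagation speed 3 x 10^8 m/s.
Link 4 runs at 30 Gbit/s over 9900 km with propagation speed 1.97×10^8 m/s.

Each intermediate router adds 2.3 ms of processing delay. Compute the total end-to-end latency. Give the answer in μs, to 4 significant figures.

57360 μs

Transmission delays (L/R per hop): 3.07692, 2.38095, 5.27704, 0.0666667 μs; sum = 10.8016 μs.
Propagation delays (d/s per hop): 1.035, 13.65, 180, 50253.8 μs; sum = 50448.5 μs.
Processing at 3 router(s): 3 × 2.3 ms = 6900 μs.
End-to-end = 57360 μs.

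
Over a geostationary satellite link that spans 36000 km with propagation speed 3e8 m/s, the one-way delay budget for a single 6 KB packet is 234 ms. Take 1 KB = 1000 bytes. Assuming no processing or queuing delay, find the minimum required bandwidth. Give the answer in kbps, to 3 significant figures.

421 kbps

L = 48000 bits.
Propagation delay = 36000000 / 300000000 = 120 ms.
Transmission budget = 234 − 120 = 114 ms.
R ≥ L / t_tx = 48000 bits / 0.114 s = 421 kbps.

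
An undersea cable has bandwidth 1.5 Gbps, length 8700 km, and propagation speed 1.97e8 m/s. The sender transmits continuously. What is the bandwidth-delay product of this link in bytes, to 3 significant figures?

8280000 bytes

Propagation delay = 8700000 / 197000000 = 0.0441624 s.
BDP = R × t_prop = 1500000000 × 0.0441624 = 66243700 bits.
In bytes: 66243700/8 = 8280000 bytes.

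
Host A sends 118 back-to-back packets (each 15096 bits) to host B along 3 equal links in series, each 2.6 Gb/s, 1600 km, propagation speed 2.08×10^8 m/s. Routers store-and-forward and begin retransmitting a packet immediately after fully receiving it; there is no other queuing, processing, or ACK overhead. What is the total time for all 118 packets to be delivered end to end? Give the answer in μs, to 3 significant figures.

Per-hop transmission t_tx = L/R = 15096/2600000000 = 5.80615 μs.
Per-hop propagation t_prop = 1600000/208000000 = 7692.31 μs.
Pipeline fill: first packet needs 3·t_tx to clear all hops; remaining 117 packets each add one t_tx.
Total = (3+118-1)·t_tx + 3·t_prop = 120·5.80615 + 3·7692.31 = 23800 μs.

23800 μs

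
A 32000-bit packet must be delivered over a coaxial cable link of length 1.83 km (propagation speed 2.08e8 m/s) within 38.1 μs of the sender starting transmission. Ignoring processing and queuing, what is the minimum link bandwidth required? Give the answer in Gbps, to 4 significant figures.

1.092 Gbps

Propagation delay = 1830 / 208000000 = 8.79808 μs.
Transmission budget = 38.1 − 8.79808 = 29.3019 μs.
R ≥ L / t_tx = 32000 bits / 2.93019e-05 s = 1.092 Gbps.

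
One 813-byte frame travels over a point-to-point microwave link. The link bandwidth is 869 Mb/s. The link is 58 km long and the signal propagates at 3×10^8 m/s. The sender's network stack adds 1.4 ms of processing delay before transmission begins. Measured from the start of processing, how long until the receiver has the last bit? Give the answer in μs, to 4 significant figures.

L = 813 × 8 = 6504 bits.
Transmission delay = L/R = 6504 / 869000000 = 7.48446 μs.
Propagation delay = d/s = 58000 m / 300000000 m/s = 193.333 μs.
Plus processing delay 1.4 ms = 1400 μs.
Total = 1601 μs.

1601 μs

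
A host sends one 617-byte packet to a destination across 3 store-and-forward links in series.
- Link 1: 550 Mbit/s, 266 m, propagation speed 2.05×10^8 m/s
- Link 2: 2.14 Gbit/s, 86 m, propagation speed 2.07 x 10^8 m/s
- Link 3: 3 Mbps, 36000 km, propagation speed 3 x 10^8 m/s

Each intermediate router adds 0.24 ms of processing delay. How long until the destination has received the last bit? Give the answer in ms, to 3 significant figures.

L = 617 × 8 = 4936 bits.
Transmission delays (L/R per hop): 0.00897455, 0.00230654, 1.64533 ms; sum = 1.65661 ms.
Propagation delays (d/s per hop): 0.00129756, 0.000415459, 120 ms; sum = 120.002 ms.
Processing at 2 router(s): 2 × 0.24 ms = 0.48 ms.
End-to-end = 122 ms.

122 ms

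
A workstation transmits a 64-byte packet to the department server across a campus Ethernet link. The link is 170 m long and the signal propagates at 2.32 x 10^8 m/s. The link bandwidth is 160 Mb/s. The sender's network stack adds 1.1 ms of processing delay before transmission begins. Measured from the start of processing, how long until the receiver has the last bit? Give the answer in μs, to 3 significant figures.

1100 μs

L = 64 × 8 = 512 bits.
Transmission delay = L/R = 512 / 160000000 = 3.2 μs.
Propagation delay = d/s = 170 m / 2.32e+08 m/s = 0.732759 μs.
Plus processing delay 1.1 ms = 1100 μs.
Total = 1100 μs.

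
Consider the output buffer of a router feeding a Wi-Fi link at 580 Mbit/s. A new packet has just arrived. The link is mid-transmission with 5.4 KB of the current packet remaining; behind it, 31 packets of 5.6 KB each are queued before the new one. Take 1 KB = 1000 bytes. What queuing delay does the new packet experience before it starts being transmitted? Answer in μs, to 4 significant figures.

2469 μs

Each queued packet: L/R = 44800/580000000 = 77.2414 μs.
31 queued → 2394.48 μs.
Plus remaining 43200 bits of current packet: 74.4828 μs.
Queuing delay = 2469 μs.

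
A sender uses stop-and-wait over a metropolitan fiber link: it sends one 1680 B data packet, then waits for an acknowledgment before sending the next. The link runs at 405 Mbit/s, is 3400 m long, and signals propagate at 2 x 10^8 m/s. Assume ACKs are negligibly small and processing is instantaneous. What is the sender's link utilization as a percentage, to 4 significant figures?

49.39 %

t_tx = L/R = 13440/405000000 = 3.31852e-05 s.
t_prop = 3400/200000000 = 1.7e-05 s; RTT = 3.4e-05 s.
Cycle = t_tx + RTT = 6.71852e-05 s.
Utilization = t_tx / cycle = 3.31852e-05/6.71852e-05 = 49.39 %.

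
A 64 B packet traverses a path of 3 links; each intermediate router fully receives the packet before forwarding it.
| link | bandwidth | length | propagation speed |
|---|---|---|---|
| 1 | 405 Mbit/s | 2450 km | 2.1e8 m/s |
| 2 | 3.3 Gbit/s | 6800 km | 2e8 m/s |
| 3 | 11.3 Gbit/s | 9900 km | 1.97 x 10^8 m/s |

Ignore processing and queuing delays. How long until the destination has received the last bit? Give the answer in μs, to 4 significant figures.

L = 64 × 8 = 512 bits.
Transmission delays (L/R per hop): 1.2642, 0.155152, 0.0453097 μs; sum = 1.46466 μs.
Propagation delays (d/s per hop): 11666.7, 34000, 50253.8 μs; sum = 95920.5 μs.
End-to-end = 95920 μs.

95920 μs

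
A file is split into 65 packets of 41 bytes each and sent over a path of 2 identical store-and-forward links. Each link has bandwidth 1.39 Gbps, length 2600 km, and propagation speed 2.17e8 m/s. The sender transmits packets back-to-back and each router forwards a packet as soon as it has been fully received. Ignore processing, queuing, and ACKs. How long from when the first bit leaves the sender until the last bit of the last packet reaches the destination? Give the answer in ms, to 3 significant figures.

24.0 ms

Per-hop transmission t_tx = L/R = 328/1390000000 = 0.000235971 ms.
Per-hop propagation t_prop = 2600000/217000000 = 11.9816 ms.
Pipeline fill: first packet needs 2·t_tx to clear all hops; remaining 64 packets each add one t_tx.
Total = (2+65-1)·t_tx + 2·t_prop = 66·0.000235971 + 2·11.9816 = 24.0 ms.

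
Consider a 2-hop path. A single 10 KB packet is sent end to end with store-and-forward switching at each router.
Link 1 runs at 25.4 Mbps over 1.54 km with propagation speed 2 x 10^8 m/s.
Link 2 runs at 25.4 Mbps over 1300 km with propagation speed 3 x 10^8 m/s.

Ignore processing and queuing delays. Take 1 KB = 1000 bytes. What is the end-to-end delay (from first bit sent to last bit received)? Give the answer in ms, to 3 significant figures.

L = 80000 bits.
Transmission delay per hop = L/R = 80000/25400000 = 3.14961 ms; 2 hops → 6.29921 ms.
Propagation delays (d/s per hop): 0.0077, 4.33333 ms; sum = 4.34103 ms.
End-to-end = 10.6 ms.

10.6 ms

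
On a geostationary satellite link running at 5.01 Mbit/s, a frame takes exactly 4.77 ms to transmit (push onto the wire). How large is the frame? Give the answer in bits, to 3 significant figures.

23900 bits

L = R × t_tx = 5010000 b/s × 0.00477 s = 23897.7 bits.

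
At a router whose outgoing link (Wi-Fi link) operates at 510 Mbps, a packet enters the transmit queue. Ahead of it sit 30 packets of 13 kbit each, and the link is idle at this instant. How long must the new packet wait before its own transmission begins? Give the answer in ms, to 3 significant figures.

Each queued packet: L/R = 13000/510000000 = 0.0254902 ms.
30 queued → 0.764706 ms.
Queuing delay = 0.765 ms.

0.765 ms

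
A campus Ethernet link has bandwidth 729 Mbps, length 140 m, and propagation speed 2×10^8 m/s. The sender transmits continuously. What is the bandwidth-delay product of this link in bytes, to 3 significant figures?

63.8 bytes

Propagation delay = 140 / 200000000 = 7e-07 s.
BDP = R × t_prop = 729000000 × 7e-07 = 510.3 bits.
In bytes: 510.3/8 = 63.8 bytes.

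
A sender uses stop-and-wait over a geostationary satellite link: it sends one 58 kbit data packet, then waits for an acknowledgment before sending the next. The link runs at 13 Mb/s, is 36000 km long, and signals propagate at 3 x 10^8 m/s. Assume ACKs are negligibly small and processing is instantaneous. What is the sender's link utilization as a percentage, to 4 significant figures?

t_tx = L/R = 58000/13000000 = 0.00446154 s.
t_prop = 36000000/300000000 = 0.12 s; RTT = 0.24 s.
Cycle = t_tx + RTT = 0.244462 s.
Utilization = t_tx / cycle = 0.00446154/0.244462 = 1.825 %.

1.825 %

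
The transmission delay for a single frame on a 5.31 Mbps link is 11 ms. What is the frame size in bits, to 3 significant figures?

58400 bits

L = R × t_tx = 5310000 b/s × 0.011 s = 58410 bits.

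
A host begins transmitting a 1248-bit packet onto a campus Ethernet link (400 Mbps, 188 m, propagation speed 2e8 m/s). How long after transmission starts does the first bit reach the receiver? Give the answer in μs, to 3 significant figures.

0.940 μs

First bit experiences only propagation delay: d/s = 188/200000000 = 0.940 μs.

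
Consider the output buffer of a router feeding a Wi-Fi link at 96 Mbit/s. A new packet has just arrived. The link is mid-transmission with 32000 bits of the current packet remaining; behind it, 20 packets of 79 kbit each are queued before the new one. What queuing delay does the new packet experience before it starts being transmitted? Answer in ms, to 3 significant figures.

Each queued packet: L/R = 79000/96000000 = 0.822917 ms.
20 queued → 16.4583 ms.
Plus remaining 32000 bits of current packet: 0.333333 ms.
Queuing delay = 16.8 ms.

16.8 ms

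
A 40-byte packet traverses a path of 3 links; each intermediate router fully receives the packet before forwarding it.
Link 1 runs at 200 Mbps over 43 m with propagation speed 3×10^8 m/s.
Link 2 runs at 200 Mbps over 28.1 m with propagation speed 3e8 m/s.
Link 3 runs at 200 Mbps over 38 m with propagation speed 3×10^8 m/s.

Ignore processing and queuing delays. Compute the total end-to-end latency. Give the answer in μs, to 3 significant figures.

5.16 μs

L = 40 × 8 = 320 bits.
Transmission delay per hop = L/R = 320/200000000 = 1.6 μs; 3 hops → 4.8 μs.
Propagation delays (d/s per hop): 0.143333, 0.0936667, 0.126667 μs; sum = 0.363667 μs.
End-to-end = 5.16 μs.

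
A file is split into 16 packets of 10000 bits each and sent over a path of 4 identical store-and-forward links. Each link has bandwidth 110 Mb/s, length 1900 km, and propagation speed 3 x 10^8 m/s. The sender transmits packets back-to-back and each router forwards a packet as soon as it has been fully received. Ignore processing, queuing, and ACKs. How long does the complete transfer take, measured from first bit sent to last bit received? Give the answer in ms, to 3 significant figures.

27.1 ms

Per-hop transmission t_tx = L/R = 10000/110000000 = 0.0909091 ms.
Per-hop propagation t_prop = 1900000/300000000 = 6.33333 ms.
Pipeline fill: first packet needs 4·t_tx to clear all hops; remaining 15 packets each add one t_tx.
Total = (4+16-1)·t_tx + 4·t_prop = 19·0.0909091 + 4·6.33333 = 27.1 ms.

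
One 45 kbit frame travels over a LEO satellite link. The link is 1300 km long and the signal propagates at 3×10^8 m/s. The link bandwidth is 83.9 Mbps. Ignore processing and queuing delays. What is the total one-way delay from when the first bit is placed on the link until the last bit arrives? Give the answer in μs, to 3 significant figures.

L = 45000 bits.
Transmission delay = L/R = 45000 / 83900000 = 536.353 μs.
Propagation delay = d/s = 1300000 m / 300000000 m/s = 4333.33 μs.
Total = 4870 μs.

4870 μs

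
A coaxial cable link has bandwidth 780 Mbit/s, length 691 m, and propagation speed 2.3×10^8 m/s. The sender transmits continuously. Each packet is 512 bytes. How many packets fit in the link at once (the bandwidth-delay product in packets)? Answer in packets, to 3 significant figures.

0.572 packets

Propagation delay = 691 / 2.3e+08 = 3.00435e-06 s.
BDP = R × t_prop = 780000000 × 3.00435e-06 = 2343.39 bits.
In packets of 4096 bits: 0.572 packets.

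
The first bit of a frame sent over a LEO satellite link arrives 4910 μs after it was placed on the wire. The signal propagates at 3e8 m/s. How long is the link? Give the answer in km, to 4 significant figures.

d = s × t_prop = 300000000 × 0.00491 = 1473 km.

1473 km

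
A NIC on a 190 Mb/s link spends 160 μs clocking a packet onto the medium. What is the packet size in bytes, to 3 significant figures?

L = R × t_tx = 190000000 b/s × 0.00016 s = 30400 bits.
In bytes: 30400 / 8 = 3800 bytes.

3800 bytes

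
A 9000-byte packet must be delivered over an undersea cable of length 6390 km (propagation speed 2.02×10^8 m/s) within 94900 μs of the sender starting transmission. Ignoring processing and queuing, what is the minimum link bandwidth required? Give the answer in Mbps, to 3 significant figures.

1.14 Mbps

L = 72000 bits.
Propagation delay = 6390000 / 202000000 = 31633.7 μs.
Transmission budget = 94900 − 31633.7 = 63266.3 μs.
R ≥ L / t_tx = 72000 bits / 0.0632663 s = 1.14 Mbps.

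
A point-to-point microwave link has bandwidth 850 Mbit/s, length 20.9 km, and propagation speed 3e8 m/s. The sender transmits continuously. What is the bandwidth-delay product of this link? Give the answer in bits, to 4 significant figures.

Propagation delay = 20900 / 300000000 = 6.96667e-05 s.
BDP = R × t_prop = 850000000 × 6.96667e-05 = 59216.7 bits.

59220 bits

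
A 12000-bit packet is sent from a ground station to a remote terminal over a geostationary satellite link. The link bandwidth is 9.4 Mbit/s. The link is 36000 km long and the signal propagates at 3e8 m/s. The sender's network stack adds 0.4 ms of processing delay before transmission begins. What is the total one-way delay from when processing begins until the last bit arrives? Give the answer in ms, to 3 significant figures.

122 ms

Transmission delay = L/R = 12000 / 9400000 = 1.2766 ms.
Propagation delay = d/s = 36000000 m / 300000000 m/s = 120 ms.
Plus processing delay 0.4 ms = 0.4 ms.
Total = 122 ms.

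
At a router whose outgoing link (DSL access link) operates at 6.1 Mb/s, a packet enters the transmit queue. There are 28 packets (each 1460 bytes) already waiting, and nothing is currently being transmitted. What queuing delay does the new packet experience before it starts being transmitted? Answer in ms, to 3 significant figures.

Each queued packet: L/R = 11680/6100000 = 1.91475 ms.
28 queued → 53.6131 ms.
Queuing delay = 53.6 ms.

53.6 ms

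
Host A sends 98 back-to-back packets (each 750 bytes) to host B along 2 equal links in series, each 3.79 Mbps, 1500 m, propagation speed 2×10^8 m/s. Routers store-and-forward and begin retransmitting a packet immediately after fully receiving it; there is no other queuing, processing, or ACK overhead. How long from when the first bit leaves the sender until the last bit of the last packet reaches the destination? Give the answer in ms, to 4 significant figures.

156.7 ms

Per-hop transmission t_tx = L/R = 6000/3790000 = 1.58311 ms.
Per-hop propagation t_prop = 1500/200000000 = 0.0075 ms.
Pipeline fill: first packet needs 2·t_tx to clear all hops; remaining 97 packets each add one t_tx.
Total = (2+98-1)·t_tx + 2·t_prop = 99·1.58311 + 2·0.0075 = 156.7 ms.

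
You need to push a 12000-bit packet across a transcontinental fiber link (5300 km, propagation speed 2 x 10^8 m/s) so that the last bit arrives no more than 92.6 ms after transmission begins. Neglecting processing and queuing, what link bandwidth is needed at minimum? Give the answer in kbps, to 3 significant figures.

Propagation delay = 5300000 / 200000000 = 26.5 ms.
Transmission budget = 92.6 − 26.5 = 66.1 ms.
R ≥ L / t_tx = 12000 bits / 0.0661 s = 182 kbps.

182 kbps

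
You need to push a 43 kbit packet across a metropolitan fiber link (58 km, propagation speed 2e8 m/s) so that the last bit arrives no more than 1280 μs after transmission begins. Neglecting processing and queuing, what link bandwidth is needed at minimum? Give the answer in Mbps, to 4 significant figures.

43.43 Mbps

Propagation delay = 58000 / 200000000 = 290 μs.
Transmission budget = 1280 − 290 = 990 μs.
R ≥ L / t_tx = 43000 bits / 0.00099 s = 43.43 Mbps.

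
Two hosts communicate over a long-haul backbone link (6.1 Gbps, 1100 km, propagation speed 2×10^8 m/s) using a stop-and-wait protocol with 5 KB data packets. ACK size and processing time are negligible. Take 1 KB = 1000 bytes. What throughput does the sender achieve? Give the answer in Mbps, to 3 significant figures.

t_tx = L/R = 40000/6100000000 = 6.55738e-06 s.
t_prop = 1100000/200000000 = 0.0055 s; RTT = 0.011 s.
Cycle = t_tx + RTT = 0.0110066 s.
Throughput = L / cycle = 40000 / 0.0110066 = 3.63 Mbps.

3.63 Mbps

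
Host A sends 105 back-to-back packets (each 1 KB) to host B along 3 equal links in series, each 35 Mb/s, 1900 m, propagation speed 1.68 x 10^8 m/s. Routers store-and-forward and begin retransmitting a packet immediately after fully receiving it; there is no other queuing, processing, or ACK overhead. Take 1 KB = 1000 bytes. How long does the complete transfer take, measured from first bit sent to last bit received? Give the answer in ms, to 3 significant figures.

Per-hop transmission t_tx = L/R = 8000/35000000 = 0.228571 ms.
Per-hop propagation t_prop = 1900/168000000 = 0.0113095 ms.
Pipeline fill: first packet needs 3·t_tx to clear all hops; remaining 104 packets each add one t_tx.
Total = (3+105-1)·t_tx + 3·t_prop = 107·0.228571 + 3·0.0113095 = 24.5 ms.

24.5 ms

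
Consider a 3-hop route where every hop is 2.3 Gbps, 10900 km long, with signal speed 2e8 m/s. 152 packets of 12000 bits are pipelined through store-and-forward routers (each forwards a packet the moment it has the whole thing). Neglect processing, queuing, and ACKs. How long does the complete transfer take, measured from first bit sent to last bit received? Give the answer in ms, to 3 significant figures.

Per-hop transmission t_tx = L/R = 12000/2300000000 = 0.00521739 ms.
Per-hop propagation t_prop = 10900000/200000000 = 54.5 ms.
Pipeline fill: first packet needs 3·t_tx to clear all hops; remaining 151 packets each add one t_tx.
Total = (3+152-1)·t_tx + 3·t_prop = 154·0.00521739 + 3·54.5 = 164 ms.

164 ms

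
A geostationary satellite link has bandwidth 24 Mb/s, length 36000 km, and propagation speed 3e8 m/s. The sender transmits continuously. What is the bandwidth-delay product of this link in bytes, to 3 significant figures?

Propagation delay = 36000000 / 300000000 = 0.12 s.
BDP = R × t_prop = 24000000 × 0.12 = 2880000 bits.
In bytes: 2880000/8 = 360000 bytes.

360000 bytes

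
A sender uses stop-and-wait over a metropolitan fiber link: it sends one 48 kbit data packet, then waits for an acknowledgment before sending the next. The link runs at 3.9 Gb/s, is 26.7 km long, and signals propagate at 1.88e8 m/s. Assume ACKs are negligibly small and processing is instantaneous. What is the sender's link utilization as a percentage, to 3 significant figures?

t_tx = L/R = 48000/3900000000 = 1.23077e-05 s.
t_prop = 26700/188000000 = 0.000142021 s; RTT = 0.000284043 s.
Cycle = t_tx + RTT = 0.00029635 s.
Utilization = t_tx / cycle = 1.23077e-05/0.00029635 = 4.15 %.

4.15 %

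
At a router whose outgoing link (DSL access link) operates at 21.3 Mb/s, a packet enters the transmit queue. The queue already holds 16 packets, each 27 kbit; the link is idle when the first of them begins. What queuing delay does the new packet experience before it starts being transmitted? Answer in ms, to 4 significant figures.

20.28 ms

Each queued packet: L/R = 27000/21300000 = 1.26761 ms.
16 queued → 20.2817 ms.
Queuing delay = 20.28 ms.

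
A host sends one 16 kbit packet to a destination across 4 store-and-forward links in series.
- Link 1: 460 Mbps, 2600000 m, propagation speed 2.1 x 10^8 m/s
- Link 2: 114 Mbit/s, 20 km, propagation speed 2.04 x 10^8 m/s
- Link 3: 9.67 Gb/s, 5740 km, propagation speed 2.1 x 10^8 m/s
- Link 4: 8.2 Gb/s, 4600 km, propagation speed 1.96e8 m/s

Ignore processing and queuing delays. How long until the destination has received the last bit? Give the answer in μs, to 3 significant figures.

L = 16000 bits.
Transmission delays (L/R per hop): 34.7826, 140.351, 1.6546, 1.95122 μs; sum = 178.739 μs.
Propagation delays (d/s per hop): 12381, 98.0392, 27333.3, 23469.4 μs; sum = 63281.7 μs.
End-to-end = 63500 μs.

63500 μs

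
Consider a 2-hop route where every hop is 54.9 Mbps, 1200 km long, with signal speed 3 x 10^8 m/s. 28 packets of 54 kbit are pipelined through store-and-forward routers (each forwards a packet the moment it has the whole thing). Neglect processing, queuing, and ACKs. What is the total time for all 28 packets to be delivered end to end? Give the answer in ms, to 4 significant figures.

Per-hop transmission t_tx = L/R = 54000/54900000 = 0.983607 ms.
Per-hop propagation t_prop = 1200000/300000000 = 4 ms.
Pipeline fill: first packet needs 2·t_tx to clear all hops; remaining 27 packets each add one t_tx.
Total = (2+28-1)·t_tx + 2·t_prop = 29·0.983607 + 2·4 = 36.52 ms.

36.52 ms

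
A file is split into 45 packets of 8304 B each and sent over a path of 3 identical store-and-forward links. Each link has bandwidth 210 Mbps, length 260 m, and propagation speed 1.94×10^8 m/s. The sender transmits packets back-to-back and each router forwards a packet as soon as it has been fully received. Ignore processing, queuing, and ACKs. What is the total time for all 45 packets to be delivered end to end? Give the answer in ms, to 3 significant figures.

Per-hop transmission t_tx = L/R = 66432/210000000 = 0.316343 ms.
Per-hop propagation t_prop = 260/194000000 = 0.00134021 ms.
Pipeline fill: first packet needs 3·t_tx to clear all hops; remaining 44 packets each add one t_tx.
Total = (3+45-1)·t_tx + 3·t_prop = 47·0.316343 + 3·0.00134021 = 14.9 ms.

14.9 ms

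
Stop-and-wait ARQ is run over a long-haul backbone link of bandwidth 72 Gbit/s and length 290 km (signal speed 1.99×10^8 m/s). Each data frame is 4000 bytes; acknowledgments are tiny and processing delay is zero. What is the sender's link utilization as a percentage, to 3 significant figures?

t_tx = L/R = 32000/72000000000 = 4.44444e-07 s.
t_prop = 290000/199000000 = 0.00145729 s; RTT = 0.00291457 s.
Cycle = t_tx + RTT = 0.00291502 s.
Utilization = t_tx / cycle = 4.44444e-07/0.00291502 = 0.0152 %.

0.0152 %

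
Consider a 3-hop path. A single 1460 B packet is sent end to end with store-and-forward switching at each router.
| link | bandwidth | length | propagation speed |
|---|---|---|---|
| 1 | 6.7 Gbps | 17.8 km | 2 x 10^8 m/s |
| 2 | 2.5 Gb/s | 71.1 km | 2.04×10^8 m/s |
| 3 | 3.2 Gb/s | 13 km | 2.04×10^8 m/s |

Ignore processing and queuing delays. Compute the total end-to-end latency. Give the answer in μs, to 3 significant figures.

511 μs

L = 1460 × 8 = 11680 bits.
Transmission delays (L/R per hop): 1.74328, 4.672, 3.65 μs; sum = 10.0653 μs.
Propagation delays (d/s per hop): 89, 348.529, 63.7255 μs; sum = 501.255 μs.
End-to-end = 511 μs.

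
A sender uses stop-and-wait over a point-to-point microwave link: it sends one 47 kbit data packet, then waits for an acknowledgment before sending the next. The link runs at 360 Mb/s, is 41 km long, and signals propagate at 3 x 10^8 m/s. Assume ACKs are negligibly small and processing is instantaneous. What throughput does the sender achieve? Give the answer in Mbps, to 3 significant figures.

t_tx = L/R = 47000/360000000 = 0.000130556 s.
t_prop = 41000/300000000 = 0.000136667 s; RTT = 0.000273333 s.
Cycle = t_tx + RTT = 0.000403889 s.
Throughput = L / cycle = 47000 / 0.000403889 = 116 Mbps.

116 Mbps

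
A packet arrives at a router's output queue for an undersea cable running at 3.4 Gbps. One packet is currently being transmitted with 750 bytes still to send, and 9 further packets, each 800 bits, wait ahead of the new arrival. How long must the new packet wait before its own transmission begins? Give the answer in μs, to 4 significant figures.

Each queued packet: L/R = 800/3400000000 = 0.235294 μs.
9 queued → 2.11765 μs.
Plus remaining 6000 bits of current packet: 1.76471 μs.
Queuing delay = 3.882 μs.

3.882 μs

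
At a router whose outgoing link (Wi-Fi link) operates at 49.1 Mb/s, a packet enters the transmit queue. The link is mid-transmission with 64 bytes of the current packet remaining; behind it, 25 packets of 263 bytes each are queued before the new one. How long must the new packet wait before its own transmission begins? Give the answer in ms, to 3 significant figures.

1.08 ms

Each queued packet: L/R = 2104/49100000 = 0.0428513 ms.
25 queued → 1.07128 ms.
Plus remaining 512 bits of current packet: 0.0104277 ms.
Queuing delay = 1.08 ms.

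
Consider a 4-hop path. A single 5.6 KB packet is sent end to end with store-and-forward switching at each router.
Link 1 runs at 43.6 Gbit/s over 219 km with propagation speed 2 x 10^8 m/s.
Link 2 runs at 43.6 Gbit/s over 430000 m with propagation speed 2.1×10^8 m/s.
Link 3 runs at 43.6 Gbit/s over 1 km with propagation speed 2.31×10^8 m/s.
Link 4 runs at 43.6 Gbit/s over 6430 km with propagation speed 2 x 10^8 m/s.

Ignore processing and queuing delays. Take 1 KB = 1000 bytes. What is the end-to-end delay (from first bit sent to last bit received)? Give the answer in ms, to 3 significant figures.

35.3 ms

L = 44800 bits.
Transmission delay per hop = L/R = 44800/43600000000 = 0.00102752 ms; 4 hops → 0.00411009 ms.
Propagation delays (d/s per hop): 1.095, 2.04762, 0.004329, 32.15 ms; sum = 35.2969 ms.
End-to-end = 35.3 ms.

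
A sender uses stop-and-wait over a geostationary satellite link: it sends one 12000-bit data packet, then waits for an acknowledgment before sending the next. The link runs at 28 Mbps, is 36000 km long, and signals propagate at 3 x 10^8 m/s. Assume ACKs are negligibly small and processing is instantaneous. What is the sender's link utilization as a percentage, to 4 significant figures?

0.1783 %

t_tx = L/R = 12000/28000000 = 0.000428571 s.
t_prop = 36000000/300000000 = 0.12 s; RTT = 0.24 s.
Cycle = t_tx + RTT = 0.240429 s.
Utilization = t_tx / cycle = 0.000428571/0.240429 = 0.1783 %.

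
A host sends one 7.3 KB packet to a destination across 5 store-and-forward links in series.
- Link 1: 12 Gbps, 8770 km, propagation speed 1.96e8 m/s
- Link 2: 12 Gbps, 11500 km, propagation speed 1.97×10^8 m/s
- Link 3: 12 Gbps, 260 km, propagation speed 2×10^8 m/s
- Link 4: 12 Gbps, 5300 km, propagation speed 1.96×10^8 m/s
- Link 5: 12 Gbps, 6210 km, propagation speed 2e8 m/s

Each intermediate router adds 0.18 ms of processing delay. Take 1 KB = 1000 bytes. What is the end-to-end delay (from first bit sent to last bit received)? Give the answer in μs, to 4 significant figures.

163300 μs

L = 58400 bits.
Transmission delay per hop = L/R = 58400/12000000000 = 4.86667 μs; 5 hops → 24.3333 μs.
Propagation delays (d/s per hop): 44744.9, 58375.6, 1300, 27040.8, 31050 μs; sum = 162511 μs.
Processing at 4 router(s): 4 × 0.18 ms = 720 μs.
End-to-end = 163300 μs.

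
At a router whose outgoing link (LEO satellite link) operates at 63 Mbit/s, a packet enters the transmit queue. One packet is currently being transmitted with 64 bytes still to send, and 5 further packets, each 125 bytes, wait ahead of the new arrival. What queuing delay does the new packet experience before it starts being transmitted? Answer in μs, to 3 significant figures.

87.5 μs

Each queued packet: L/R = 1000/63000000 = 15.873 μs.
5 queued → 79.3651 μs.
Plus remaining 512 bits of current packet: 8.12698 μs.
Queuing delay = 87.5 μs.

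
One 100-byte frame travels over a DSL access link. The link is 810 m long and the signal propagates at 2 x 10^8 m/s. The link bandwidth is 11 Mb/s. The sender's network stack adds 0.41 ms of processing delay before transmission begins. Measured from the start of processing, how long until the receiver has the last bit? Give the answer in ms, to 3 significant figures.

0.487 ms

L = 100 × 8 = 800 bits.
Transmission delay = L/R = 800 / 11000000 = 0.0727273 ms.
Propagation delay = d/s = 810 m / 200000000 m/s = 0.00405 ms.
Plus processing delay 0.41 ms = 0.41 ms.
Total = 0.487 ms.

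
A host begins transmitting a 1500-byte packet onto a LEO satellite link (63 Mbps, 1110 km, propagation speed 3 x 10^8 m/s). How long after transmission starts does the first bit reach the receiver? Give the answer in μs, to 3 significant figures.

3700 μs

First bit experiences only propagation delay: d/s = 1110000/300000000 = 3700 μs.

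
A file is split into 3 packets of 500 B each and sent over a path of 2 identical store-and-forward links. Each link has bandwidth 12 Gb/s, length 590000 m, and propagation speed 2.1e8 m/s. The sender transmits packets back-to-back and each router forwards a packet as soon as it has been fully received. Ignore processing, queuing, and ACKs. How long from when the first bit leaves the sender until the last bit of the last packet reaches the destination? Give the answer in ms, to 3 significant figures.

Per-hop transmission t_tx = L/R = 4000/12000000000 = 0.000333333 ms.
Per-hop propagation t_prop = 590000/210000000 = 2.80952 ms.
Pipeline fill: first packet needs 2·t_tx to clear all hops; remaining 2 packets each add one t_tx.
Total = (2+3-1)·t_tx + 2·t_prop = 4·0.000333333 + 2·2.80952 = 5.62 ms.

5.62 ms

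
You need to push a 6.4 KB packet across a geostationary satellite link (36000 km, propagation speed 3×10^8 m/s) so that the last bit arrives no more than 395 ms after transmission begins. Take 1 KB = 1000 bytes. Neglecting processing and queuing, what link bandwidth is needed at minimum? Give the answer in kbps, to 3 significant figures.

L = 51200 bits.
Propagation delay = 36000000 / 300000000 = 120 ms.
Transmission budget = 395 − 120 = 275 ms.
R ≥ L / t_tx = 51200 bits / 0.275 s = 186 kbps.

186 kbps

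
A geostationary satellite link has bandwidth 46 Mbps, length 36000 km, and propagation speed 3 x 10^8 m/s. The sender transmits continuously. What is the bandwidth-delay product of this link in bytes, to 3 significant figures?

Propagation delay = 36000000 / 300000000 = 0.12 s.
BDP = R × t_prop = 46000000 × 0.12 = 5520000 bits.
In bytes: 5520000/8 = 690000 bytes.

690000 bytes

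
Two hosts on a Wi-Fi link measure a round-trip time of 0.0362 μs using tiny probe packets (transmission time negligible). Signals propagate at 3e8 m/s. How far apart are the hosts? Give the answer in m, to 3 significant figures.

One-way propagation = RTT/2 = 0.0181 μs.
d = s × t = 300000000 × 1.81e-08 = 5.43 m.

5.43 m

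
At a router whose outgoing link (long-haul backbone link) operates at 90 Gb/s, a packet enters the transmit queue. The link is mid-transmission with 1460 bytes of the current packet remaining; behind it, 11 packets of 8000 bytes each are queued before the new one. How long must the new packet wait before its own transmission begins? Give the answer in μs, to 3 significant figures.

Each queued packet: L/R = 64000/90000000000 = 0.711111 μs.
11 queued → 7.82222 μs.
Plus remaining 11680 bits of current packet: 0.129778 μs.
Queuing delay = 7.95 μs.

7.95 μs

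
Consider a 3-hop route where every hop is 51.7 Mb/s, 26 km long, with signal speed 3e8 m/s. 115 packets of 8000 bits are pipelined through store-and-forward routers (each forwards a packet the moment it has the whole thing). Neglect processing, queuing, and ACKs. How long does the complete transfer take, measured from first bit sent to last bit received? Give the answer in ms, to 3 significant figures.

18.4 ms

Per-hop transmission t_tx = L/R = 8000/51700000 = 0.154739 ms.
Per-hop propagation t_prop = 26000/300000000 = 0.0866667 ms.
Pipeline fill: first packet needs 3·t_tx to clear all hops; remaining 114 packets each add one t_tx.
Total = (3+115-1)·t_tx + 3·t_prop = 117·0.154739 + 3·0.0866667 = 18.4 ms.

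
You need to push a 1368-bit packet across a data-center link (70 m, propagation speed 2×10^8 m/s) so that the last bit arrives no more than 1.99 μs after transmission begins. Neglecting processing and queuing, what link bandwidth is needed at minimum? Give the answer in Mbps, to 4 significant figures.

834.1 Mbps

Propagation delay = 70 / 200000000 = 0.35 μs.
Transmission budget = 1.99 − 0.35 = 1.64 μs.
R ≥ L / t_tx = 1368 bits / 1.64e-06 s = 834.1 Mbps.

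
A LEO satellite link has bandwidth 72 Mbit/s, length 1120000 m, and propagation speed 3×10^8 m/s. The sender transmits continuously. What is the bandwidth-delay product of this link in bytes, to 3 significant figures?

33600 bytes

Propagation delay = 1120000 / 300000000 = 0.00373333 s.
BDP = R × t_prop = 72000000 × 0.00373333 = 268800 bits.
In bytes: 268800/8 = 33600 bytes.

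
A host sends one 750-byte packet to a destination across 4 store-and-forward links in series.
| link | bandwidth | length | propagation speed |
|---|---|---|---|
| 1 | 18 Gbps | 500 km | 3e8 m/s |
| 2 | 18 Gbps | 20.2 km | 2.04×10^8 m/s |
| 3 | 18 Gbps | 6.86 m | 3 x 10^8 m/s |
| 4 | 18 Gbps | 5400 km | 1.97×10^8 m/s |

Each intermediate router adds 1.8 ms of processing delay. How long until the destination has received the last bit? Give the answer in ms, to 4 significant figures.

L = 750 × 8 = 6000 bits.
Transmission delay per hop = L/R = 6000/18000000000 = 0.000333333 ms; 4 hops → 0.00133333 ms.
Propagation delays (d/s per hop): 1.66667, 0.0990196, 2.28667e-05, 27.4112 ms; sum = 29.1769 ms.
Processing at 3 router(s): 3 × 1.8 ms = 5.4 ms.
End-to-end = 34.58 ms.

34.58 ms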